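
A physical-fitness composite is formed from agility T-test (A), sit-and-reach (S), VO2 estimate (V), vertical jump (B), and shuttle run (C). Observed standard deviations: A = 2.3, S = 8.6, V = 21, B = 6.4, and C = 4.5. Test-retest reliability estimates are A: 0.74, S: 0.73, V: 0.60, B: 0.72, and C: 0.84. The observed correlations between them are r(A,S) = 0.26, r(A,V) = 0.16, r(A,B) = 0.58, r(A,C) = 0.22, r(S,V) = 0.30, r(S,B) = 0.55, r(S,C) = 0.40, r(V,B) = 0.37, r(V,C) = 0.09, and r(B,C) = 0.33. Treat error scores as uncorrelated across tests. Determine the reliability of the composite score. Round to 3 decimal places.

0.780

Var(A+S+V+B+C) = 2.3² + 8.6² + 21² + 6.4² + 4.5² + 2·[2.3·8.6·0.26 + 2.3·21·0.16 + 2.3·6.4·0.58 + 2.3·4.5·0.22 + 8.6·21·0.30 + 8.6·6.4·0.55 + 8.6·4.5·0.40 + 21·6.4·0.37 + 21·4.5·0.09 + 6.4·4.5·0.33] = 581.46 + 382.709 = 964.169.
With uncorrelated errors the cross-covariances are all true-score covariance, so they carry over unchanged; only the diagonal terms shrink to ρᵢσᵢ².
True-score variance = [2.3²·0.74 + 8.6²·0.73 + 21²·0.60 + 6.4²·0.72 + 4.5²·0.84] + 382.709 = 369.007 + 382.709 = 751.715.
Reliability = 751.715 / 964.169 = 0.780.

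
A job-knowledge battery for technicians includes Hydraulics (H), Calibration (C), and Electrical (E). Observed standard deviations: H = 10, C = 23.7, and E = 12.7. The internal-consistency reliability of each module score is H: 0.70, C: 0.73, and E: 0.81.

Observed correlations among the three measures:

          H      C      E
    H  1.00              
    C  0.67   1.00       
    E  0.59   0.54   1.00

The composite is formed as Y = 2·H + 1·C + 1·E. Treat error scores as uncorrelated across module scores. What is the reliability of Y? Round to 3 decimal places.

0.873

Var(Y) = 2²·10² + 23.7² + 12.7² + 2·[2·10·23.7·0.67 + 2·10·12.7·0.59 + 23.7·12.7·0.54] = 1122.98 + 1259.95 = 2382.93.
With uncorrelated errors the cross-covariances are all true-score covariance, so they carry over unchanged; only the diagonal terms shrink to ρᵢσᵢ².
True-score variance = [2²·10²·0.70 + 23.7²·0.73 + 12.7²·0.81] + 1259.95 = 820.679 + 1259.95 = 2080.63.
Reliability = 2080.63 / 2382.93 = 0.873.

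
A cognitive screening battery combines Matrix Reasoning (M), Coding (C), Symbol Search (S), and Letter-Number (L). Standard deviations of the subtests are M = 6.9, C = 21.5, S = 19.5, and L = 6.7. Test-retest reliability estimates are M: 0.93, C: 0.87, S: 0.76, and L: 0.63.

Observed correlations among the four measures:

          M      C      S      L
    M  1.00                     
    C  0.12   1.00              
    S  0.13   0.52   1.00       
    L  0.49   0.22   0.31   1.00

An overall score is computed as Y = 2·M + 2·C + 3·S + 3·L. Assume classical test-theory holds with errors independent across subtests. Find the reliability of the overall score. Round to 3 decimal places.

0.880

Var(Y) = 2²·6.9² + 2²·21.5² + 3²·19.5² + 3²·6.7² + 2·[4·6.9·21.5·0.12 + 6·6.9·19.5·0.13 + 6·6.9·6.7·0.49 + 6·21.5·19.5·0.52 + 6·21.5·6.7·0.22 + 9·19.5·6.7·0.31] = 5865.7 + 4349.59 = 10215.3.
Because errors are independent across components, Cov(Tᵢ,Tⱼ) = Cov(Xᵢ,Xⱼ); the off-diagonal part of the true-score variance is the same as above.
True-score variance = [2²·6.9²·0.93 + 2²·21.5²·0.87 + 3²·19.5²·0.76 + 3²·6.7²·0.63] + 4349.59 = 4641.18 + 4349.59 = 8990.76.
Reliability = 8990.76 / 10215.3 = 0.880.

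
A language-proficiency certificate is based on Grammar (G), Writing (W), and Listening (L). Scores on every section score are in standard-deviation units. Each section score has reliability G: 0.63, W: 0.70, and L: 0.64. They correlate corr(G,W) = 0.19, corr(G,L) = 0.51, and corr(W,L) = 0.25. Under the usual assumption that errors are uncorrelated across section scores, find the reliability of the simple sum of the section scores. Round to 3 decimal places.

Var(G+W+L) = 3 + 2·[0.19 + 0.51 + 0.25] = 3 + 1.9 = 4.9.
With uncorrelated errors the cross-covariances are all true-score covariance, so they carry over unchanged; only the diagonal terms shrink to ρᵢσᵢ².
True-score variance = [0.63 + 0.70 + 0.64] + 1.9 = 1.97 + 1.9 = 3.87.
Reliability = 3.87 / 4.9 = 0.790.

0.790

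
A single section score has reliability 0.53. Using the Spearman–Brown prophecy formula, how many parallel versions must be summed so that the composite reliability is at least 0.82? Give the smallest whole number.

k ≥ ρ*(1−ρ₁)/(ρ₁(1−ρ*)) = 0.82·0.47 / (0.53·0.18) = 4.040.
Smallest integer k = 5.

5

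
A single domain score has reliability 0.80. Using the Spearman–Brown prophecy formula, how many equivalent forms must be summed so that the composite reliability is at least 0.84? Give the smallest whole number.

k ≥ ρ*(1−ρ₁)/(ρ₁(1−ρ*)) = 0.84·0.20 / (0.80·0.16) = 1.312.
Smallest integer k = 2.

2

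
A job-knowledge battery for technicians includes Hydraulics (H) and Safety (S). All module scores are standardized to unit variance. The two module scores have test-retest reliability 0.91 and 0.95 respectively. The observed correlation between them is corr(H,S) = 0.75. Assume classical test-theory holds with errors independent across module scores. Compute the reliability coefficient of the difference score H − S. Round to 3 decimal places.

Var(H−S) = 1 + 1 − 2·0.75 = 2 − 1.5 = 0.5.
Under uncorrelated errors the observed covariances equal the true-score covariances, so only the own-variance terms attenuate.
True-score variance = [0.91 + 0.95] − 1.5 = 1.86 − 1.5 = 0.36.
Reliability = 0.36 / 0.5 = 0.720.

0.720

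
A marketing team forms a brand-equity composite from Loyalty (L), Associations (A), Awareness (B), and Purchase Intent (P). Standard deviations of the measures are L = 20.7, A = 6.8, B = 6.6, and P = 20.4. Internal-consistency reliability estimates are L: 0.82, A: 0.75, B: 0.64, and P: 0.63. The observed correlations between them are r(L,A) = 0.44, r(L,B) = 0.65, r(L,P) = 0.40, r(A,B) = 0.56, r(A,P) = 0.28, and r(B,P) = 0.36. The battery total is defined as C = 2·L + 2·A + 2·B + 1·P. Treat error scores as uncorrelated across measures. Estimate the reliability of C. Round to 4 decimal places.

Var(C) = 2²·20.7² + 2²·6.8² + 2²·6.6² + 20.4² + 2·[4·20.7·6.8·0.44 + 4·20.7·6.6·0.65 + 2·20.7·20.4·0.40 + 4·6.8·6.6·0.56 + 2·6.8·20.4·0.28 + 2·6.6·20.4·0.36] = 2489.32 + 2431.86 = 4921.18.
With uncorrelated errors the cross-covariances are all true-score covariance, so they carry over unchanged; only the diagonal terms shrink to ρᵢσᵢ².
True-score variance = [2²·20.7²·0.82 + 2²·6.8²·0.75 + 2²·6.6²·0.64 + 20.4²·0.63] + 2431.86 = 1917.86 + 2431.86 = 4349.72.
Reliability = 4349.72 / 4921.18 = 0.8839.

0.8839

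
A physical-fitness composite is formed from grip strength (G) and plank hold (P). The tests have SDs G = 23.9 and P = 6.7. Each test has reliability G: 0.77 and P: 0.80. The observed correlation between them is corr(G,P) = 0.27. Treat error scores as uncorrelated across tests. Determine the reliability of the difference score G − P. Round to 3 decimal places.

Var(G−P) = 23.9² + 6.7² − 2·23.9·6.7·0.27 = 616.1 − 86.4702 = 529.63.
With uncorrelated errors the cross-covariances are all true-score covariance, so they carry over unchanged; only the diagonal terms shrink to ρᵢσᵢ².
True-score variance = [23.9²·0.77 + 6.7²·0.80] − 86.4702 = 475.744 − 86.4702 = 389.273.
Reliability = 389.273 / 529.63 = 0.735.

0.735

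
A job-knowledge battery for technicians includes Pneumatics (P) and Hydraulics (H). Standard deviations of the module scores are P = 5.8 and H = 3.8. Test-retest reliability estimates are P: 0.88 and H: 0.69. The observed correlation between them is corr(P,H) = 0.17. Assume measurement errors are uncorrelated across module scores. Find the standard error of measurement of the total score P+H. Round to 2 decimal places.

2.92

Var(total) = 48.08 + 7.4936 = 55.5736.
True-score variance = 39.5668 + 7.4936 = 47.0604, so reliability = 0.8468.
Error variance = 55.5736 − 47.0604 = 8.5132; SEM = √8.5132 = 2.92.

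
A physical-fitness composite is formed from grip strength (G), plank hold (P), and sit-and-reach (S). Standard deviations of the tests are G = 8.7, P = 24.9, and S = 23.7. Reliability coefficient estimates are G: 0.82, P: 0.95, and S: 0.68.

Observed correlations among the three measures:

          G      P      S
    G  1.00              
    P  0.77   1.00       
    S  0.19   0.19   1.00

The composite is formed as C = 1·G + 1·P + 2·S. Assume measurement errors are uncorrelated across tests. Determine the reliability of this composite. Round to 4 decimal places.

Var(C) = 8.7² + 24.9² + 2²·23.7² + 2·[8.7·24.9·0.77 + 2·8.7·23.7·0.19 + 2·24.9·23.7·0.19] = 2942.46 + 938.813 = 3881.27.
With uncorrelated errors the cross-covariances are all true-score covariance, so they carry over unchanged; only the diagonal terms shrink to ρᵢσᵢ².
True-score variance = [8.7²·0.82 + 24.9²·0.95 + 2²·23.7²·0.68] + 938.813 = 2178.87 + 938.813 = 3117.69.
Reliability = 3117.69 / 3881.27 = 0.8033.

0.8033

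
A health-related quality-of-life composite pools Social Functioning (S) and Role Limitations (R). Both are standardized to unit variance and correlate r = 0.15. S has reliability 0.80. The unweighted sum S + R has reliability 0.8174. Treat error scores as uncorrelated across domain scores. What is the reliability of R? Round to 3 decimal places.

Var(S+R) = 2 + 2·0.15 = 2.300.
True-score variance = ρ_S + ρ_R + 2·0.15, so 0.8174 = (0.80 + ρ_R + 0.30) / 2.300.
ρ_R = 0.8174·2.300 − 0.80 − 0.30 = 0.780.

0.780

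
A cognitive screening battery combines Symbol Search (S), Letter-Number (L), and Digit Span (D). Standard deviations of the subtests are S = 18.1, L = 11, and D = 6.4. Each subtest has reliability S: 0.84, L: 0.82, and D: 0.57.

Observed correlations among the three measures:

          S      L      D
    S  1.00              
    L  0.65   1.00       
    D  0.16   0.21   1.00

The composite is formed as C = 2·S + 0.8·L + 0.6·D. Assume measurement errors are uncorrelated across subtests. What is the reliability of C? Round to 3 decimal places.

Var(C) = 2²·18.1² + 0.8²·11² + 0.6²·6.4² + 2·[1.6·18.1·11·0.65 + 1.2·18.1·6.4·0.16 + 0.48·11·6.4·0.21] = 1402.63 + 472.803 = 1875.43.
Under uncorrelated errors the observed covariances equal the true-score covariances, so only the own-variance terms attenuate.
True-score variance = [2²·18.1²·0.84 + 0.8²·11²·0.82 + 0.6²·6.4²·0.57] + 472.803 = 1172.68 + 472.803 = 1645.48.
Reliability = 1645.48 / 1875.43 = 0.877.

0.877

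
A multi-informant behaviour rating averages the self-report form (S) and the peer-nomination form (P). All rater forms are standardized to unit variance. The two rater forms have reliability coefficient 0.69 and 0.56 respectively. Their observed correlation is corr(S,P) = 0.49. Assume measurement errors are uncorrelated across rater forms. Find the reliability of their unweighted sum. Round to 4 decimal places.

0.7483

Var(S+P) = 2 + 2·[0.49] = 2 + 0.98 = 2.98.
Under uncorrelated errors the observed covariances equal the true-score covariances, so only the own-variance terms attenuate.
True-score variance = [0.69 + 0.56] + 0.98 = 1.25 + 0.98 = 2.23.
Reliability = 2.23 / 2.98 = 0.7483.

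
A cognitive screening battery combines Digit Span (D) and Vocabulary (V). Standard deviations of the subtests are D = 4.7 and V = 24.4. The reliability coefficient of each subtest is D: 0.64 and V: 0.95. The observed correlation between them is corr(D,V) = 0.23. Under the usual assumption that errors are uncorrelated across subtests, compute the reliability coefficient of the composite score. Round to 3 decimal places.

0.944

Var(D+V) = 4.7² + 24.4² + 2·[4.7·24.4·0.23] = 617.45 + 52.7528 = 670.203.
Because errors are independent across components, Cov(Tᵢ,Tⱼ) = Cov(Xᵢ,Xⱼ); the off-diagonal part of the true-score variance is the same as above.
True-score variance = [4.7²·0.64 + 24.4²·0.95] + 52.7528 = 579.73 + 52.7528 = 632.482.
Reliability = 632.482 / 670.203 = 0.944.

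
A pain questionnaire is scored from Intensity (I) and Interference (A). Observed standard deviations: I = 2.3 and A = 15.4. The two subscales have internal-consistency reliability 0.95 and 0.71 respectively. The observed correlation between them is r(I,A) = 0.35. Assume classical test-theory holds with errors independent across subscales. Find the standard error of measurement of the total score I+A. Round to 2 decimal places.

Var(total) = 242.45 + 24.794 = 267.244.
True-score variance = 173.409 + 24.794 = 198.203, so reliability = 0.7417.
Error variance = 267.244 − 198.203 = 69.0409; SEM = √69.0409 = 8.31.

8.31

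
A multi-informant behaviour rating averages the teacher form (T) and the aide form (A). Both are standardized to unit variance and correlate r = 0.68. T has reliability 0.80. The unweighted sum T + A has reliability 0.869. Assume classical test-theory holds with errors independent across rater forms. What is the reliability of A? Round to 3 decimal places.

0.760

Var(T+A) = 2 + 2·0.68 = 3.360.
True-score variance = ρ_T + ρ_A + 2·0.68, so 0.869 = (0.80 + ρ_A + 1.36) / 3.360.
ρ_A = 0.869·3.360 − 0.80 − 1.36 = 0.760.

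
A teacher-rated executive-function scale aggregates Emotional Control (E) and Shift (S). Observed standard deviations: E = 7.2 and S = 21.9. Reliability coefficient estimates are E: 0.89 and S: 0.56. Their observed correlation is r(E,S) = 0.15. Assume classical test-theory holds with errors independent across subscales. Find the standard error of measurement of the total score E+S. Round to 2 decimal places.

14.72

Var(total) = 531.45 + 47.304 = 578.754.
True-score variance = 314.719 + 47.304 = 362.023, so reliability = 0.6255.
Error variance = 578.754 − 362.023 = 216.731; SEM = √216.731 = 14.72.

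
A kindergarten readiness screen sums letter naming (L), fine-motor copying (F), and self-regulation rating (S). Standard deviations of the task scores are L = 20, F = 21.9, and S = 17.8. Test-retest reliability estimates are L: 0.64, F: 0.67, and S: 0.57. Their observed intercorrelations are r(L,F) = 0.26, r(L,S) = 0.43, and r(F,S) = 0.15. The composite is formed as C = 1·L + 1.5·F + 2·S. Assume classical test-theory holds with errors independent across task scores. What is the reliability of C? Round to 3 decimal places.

Var(C) = 20² + 1.5²·21.9² + 2²·17.8² + 2·[1.5·20·21.9·0.26 + 2·20·17.8·0.43 + 3·21.9·17.8·0.15] = 2746.48 + 1304.8 = 4051.28.
Under uncorrelated errors the observed covariances equal the true-score covariances, so only the own-variance terms attenuate.
True-score variance = [20²·0.64 + 1.5²·21.9²·0.67 + 2²·17.8²·0.57] + 1304.8 = 1701.41 + 1304.8 = 3006.21.
Reliability = 3006.21 / 4051.28 = 0.742.

0.742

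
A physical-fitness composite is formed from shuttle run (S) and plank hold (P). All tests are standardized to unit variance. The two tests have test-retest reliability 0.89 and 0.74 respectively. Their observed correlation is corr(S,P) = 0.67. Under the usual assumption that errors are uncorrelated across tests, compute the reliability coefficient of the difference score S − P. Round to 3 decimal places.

0.439

Var(S−P) = 1 + 1 − 2·0.67 = 2 − 1.34 = 0.66.
With uncorrelated errors the cross-covariances are all true-score covariance, so they carry over unchanged; only the diagonal terms shrink to ρᵢσᵢ².
True-score variance = [0.89 + 0.74] − 1.34 = 1.63 − 1.34 = 0.29.
Reliability = 0.29 / 0.66 = 0.439.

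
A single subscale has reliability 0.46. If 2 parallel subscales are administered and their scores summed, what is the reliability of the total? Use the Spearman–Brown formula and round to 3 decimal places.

0.630

ρ_k = kρ / (1 + (k−1)ρ) = 2·0.46 / (1 + 1·0.46) = 0.920 / 1.460 = 0.630.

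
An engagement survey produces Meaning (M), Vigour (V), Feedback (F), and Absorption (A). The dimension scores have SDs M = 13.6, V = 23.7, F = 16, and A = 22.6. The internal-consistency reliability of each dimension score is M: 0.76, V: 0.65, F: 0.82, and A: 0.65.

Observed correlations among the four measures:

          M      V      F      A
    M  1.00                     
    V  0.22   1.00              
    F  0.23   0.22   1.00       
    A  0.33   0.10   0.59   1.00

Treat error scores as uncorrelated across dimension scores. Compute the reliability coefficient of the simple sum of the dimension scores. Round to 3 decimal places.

Var(M+V+F+A) = 13.6² + 23.7² + 16² + 22.6² + 2·[13.6·23.7·0.22 + 13.6·16·0.23 + 13.6·22.6·0.33 + 23.7·16·0.22 + 23.7·22.6·0.10 + 16·22.6·0.59] = 1513.41 + 1145.43 = 2658.84.
Because errors are independent across components, Cov(Tᵢ,Tⱼ) = Cov(Xᵢ,Xⱼ); the off-diagonal part of the true-score variance is the same as above.
True-score variance = [13.6²·0.76 + 23.7²·0.65 + 16²·0.82 + 22.6²·0.65] + 1145.43 = 1047.58 + 1145.43 = 2193.02.
Reliability = 2193.02 / 2658.84 = 0.825.

0.825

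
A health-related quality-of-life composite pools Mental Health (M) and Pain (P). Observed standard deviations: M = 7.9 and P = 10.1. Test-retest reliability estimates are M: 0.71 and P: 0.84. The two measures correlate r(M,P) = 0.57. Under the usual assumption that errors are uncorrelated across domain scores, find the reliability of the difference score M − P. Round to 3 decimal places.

Var(M−P) = 7.9² + 10.1² − 2·7.9·10.1·0.57 = 164.42 − 90.9606 = 73.4594.
With uncorrelated errors the cross-covariances are all true-score covariance, so they carry over unchanged; only the diagonal terms shrink to ρᵢσᵢ².
True-score variance = [7.9²·0.71 + 10.1²·0.84] − 90.9606 = 129.999 − 90.9606 = 39.0389.
Reliability = 39.0389 / 73.4594 = 0.531.

0.531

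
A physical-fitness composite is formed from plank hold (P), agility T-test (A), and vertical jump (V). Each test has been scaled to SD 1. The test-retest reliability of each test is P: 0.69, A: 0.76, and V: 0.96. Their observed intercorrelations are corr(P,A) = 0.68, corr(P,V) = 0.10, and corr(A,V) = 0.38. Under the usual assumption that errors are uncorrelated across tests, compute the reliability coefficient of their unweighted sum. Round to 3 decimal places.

Var(P+A+V) = 3 + 2·[0.68 + 0.10 + 0.38] = 3 + 2.32 = 5.32.
Under uncorrelated errors the observed covariances equal the true-score covariances, so only the own-variance terms attenuate.
True-score variance = [0.69 + 0.76 + 0.96] + 2.32 = 2.41 + 2.32 = 4.73.
Reliability = 4.73 / 5.32 = 0.889.

0.889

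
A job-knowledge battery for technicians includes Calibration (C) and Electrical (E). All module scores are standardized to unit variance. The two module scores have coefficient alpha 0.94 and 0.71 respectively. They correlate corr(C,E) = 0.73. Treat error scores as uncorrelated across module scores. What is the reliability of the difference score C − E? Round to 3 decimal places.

0.352

Var(C−E) = 1 + 1 − 2·0.73 = 2 − 1.46 = 0.54.
Because errors are independent across components, Cov(Tᵢ,Tⱼ) = Cov(Xᵢ,Xⱼ); the off-diagonal part of the true-score variance is the same as above.
True-score variance = [0.94 + 0.71] − 1.46 = 1.65 − 1.46 = 0.19.
Reliability = 0.19 / 0.54 = 0.352.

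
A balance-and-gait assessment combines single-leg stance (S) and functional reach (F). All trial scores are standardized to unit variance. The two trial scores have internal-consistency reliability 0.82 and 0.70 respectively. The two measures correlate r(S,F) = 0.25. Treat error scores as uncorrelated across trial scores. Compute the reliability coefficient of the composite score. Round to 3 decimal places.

Var(S+F) = 2 + 2·[0.25] = 2 + 0.5 = 2.5.
Because errors are independent across components, Cov(Tᵢ,Tⱼ) = Cov(Xᵢ,Xⱼ); the off-diagonal part of the true-score variance is the same as above.
True-score variance = [0.82 + 0.70] + 0.5 = 1.52 + 0.5 = 2.02.
Reliability = 2.02 / 2.5 = 0.808.

0.808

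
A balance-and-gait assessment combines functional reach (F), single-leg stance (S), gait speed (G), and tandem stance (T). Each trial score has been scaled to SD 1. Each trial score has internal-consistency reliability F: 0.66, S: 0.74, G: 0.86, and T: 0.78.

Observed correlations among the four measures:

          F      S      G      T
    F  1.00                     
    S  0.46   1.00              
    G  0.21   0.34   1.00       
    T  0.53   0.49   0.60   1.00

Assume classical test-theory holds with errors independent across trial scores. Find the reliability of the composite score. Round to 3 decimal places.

Var(F+S+G+T) = 4 + 2·[0.46 + 0.21 + 0.53 + 0.34 + 0.49 + 0.60] = 4 + 5.26 = 9.26.
Under uncorrelated errors the observed covariances equal the true-score covariances, so only the own-variance terms attenuate.
True-score variance = [0.66 + 0.74 + 0.86 + 0.78] + 5.26 = 3.04 + 5.26 = 8.3.
Reliability = 8.3 / 9.26 = 0.896.

0.896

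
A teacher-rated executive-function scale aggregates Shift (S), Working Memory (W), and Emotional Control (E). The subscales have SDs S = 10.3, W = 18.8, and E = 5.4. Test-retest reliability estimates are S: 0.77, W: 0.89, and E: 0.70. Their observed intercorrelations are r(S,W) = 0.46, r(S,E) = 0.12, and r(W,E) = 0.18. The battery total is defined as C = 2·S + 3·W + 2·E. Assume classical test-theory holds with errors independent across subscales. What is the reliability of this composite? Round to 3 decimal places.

Var(C) = 2²·10.3² + 3²·18.8² + 2²·5.4² + 2·[6·10.3·18.8·0.46 + 4·10.3·5.4·0.12 + 6·18.8·5.4·0.18] = 3721.96 + 1341.57 = 5063.53.
Because errors are independent across components, Cov(Tᵢ,Tⱼ) = Cov(Xᵢ,Xⱼ); the off-diagonal part of the true-score variance is the same as above.
True-score variance = [2²·10.3²·0.77 + 3²·18.8²·0.89 + 2²·5.4²·0.70] + 1341.57 = 3239.46 + 1341.57 = 4581.03.
Reliability = 4581.03 / 5063.53 = 0.905.

0.905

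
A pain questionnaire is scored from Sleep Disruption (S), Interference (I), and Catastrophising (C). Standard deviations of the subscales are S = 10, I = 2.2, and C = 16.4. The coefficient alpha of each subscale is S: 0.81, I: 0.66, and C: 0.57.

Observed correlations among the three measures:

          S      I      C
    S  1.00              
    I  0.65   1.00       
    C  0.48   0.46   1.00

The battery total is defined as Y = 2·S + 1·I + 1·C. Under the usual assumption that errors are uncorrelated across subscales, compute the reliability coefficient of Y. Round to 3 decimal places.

Var(Y) = 2²·10² + 2.2² + 16.4² + 2·[2·10·2.2·0.65 + 2·10·16.4·0.48 + 2.2·16.4·0.46] = 673.8 + 405.274 = 1079.07.
With uncorrelated errors the cross-covariances are all true-score covariance, so they carry over unchanged; only the diagonal terms shrink to ρᵢσᵢ².
True-score variance = [2²·10²·0.81 + 2.2²·0.66 + 16.4²·0.57] + 405.274 = 480.502 + 405.274 = 885.775.
Reliability = 885.775 / 1079.07 = 0.821.

0.821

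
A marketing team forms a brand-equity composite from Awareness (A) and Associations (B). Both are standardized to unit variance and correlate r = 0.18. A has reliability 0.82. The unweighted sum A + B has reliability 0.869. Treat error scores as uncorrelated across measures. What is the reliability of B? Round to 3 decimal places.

Var(A+B) = 2 + 2·0.18 = 2.360.
True-score variance = ρ_A + ρ_B + 2·0.18, so 0.869 = (0.82 + ρ_B + 0.36) / 2.360.
ρ_B = 0.869·2.360 − 0.82 − 0.36 = 0.871.

0.871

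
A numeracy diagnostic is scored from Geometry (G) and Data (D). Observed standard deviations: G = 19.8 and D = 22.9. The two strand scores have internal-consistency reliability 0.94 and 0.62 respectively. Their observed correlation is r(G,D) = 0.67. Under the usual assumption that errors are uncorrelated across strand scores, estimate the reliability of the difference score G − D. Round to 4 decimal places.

0.2787

Var(G−D) = 19.8² + 22.9² − 2·19.8·22.9·0.67 = 916.45 − 607.583 = 308.867.
With uncorrelated errors the cross-covariances are all true-score covariance, so they carry over unchanged; only the diagonal terms shrink to ρᵢσᵢ².
True-score variance = [19.8²·0.94 + 22.9²·0.62] − 607.583 = 693.652 − 607.583 = 86.069.
Reliability = 86.069 / 308.867 = 0.2787.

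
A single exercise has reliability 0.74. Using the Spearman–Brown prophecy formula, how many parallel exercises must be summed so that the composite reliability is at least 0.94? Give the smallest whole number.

k ≥ ρ*(1−ρ₁)/(ρ₁(1−ρ*)) = 0.94·0.26 / (0.74·0.06) = 5.505.
Smallest integer k = 6.

6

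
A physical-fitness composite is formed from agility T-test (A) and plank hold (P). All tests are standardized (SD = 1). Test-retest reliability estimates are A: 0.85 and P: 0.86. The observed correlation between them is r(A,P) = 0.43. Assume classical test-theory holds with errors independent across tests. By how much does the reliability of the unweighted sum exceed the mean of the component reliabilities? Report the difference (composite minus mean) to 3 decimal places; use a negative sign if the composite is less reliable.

0.044

Var(sum) = 2 + 0.86 = 2.86; true-score variance = 1.71 + 0.86 = 2.57; composite reliability = 0.8986.
Mean component reliability = 0.8550.
Difference = 0.8986 − 0.8550 = 0.044.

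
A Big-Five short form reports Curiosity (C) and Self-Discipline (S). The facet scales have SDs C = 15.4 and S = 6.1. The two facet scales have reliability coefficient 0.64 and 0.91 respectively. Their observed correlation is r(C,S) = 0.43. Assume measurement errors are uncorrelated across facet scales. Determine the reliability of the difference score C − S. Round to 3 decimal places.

0.542

Var(C−S) = 15.4² + 6.1² − 2·15.4·6.1·0.43 = 274.37 − 80.7884 = 193.582.
Under uncorrelated errors the observed covariances equal the true-score covariances, so only the own-variance terms attenuate.
True-score variance = [15.4²·0.64 + 6.1²·0.91] − 80.7884 = 185.644 − 80.7884 = 104.855.
Reliability = 104.855 / 193.582 = 0.542.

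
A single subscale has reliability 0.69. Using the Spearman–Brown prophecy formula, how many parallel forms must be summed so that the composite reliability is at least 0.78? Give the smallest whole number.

2

k ≥ ρ*(1−ρ₁)/(ρ₁(1−ρ*)) = 0.78·0.31 / (0.69·0.22) = 1.593.
Smallest integer k = 2.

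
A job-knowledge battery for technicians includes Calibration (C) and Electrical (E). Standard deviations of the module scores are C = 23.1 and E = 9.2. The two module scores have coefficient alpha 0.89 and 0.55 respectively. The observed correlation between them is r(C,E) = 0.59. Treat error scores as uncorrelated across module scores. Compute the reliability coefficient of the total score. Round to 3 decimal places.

Var(C+E) = 23.1² + 9.2² + 2·[23.1·9.2·0.59] = 618.25 + 250.774 = 869.024.
With uncorrelated errors the cross-covariances are all true-score covariance, so they carry over unchanged; only the diagonal terms shrink to ρᵢσᵢ².
True-score variance = [23.1²·0.89 + 9.2²·0.55] + 250.774 = 521.465 + 250.774 = 772.239.
Reliability = 772.239 / 869.024 = 0.889.

0.889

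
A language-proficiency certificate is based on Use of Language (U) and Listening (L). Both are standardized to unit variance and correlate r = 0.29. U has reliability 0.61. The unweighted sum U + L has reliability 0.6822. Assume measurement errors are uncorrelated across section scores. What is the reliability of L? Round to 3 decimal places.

Var(U+L) = 2 + 2·0.29 = 2.580.
True-score variance = ρ_U + ρ_L + 2·0.29, so 0.6822 = (0.61 + ρ_L + 0.58) / 2.580.
ρ_L = 0.6822·2.580 − 0.61 − 0.58 = 0.570.

0.570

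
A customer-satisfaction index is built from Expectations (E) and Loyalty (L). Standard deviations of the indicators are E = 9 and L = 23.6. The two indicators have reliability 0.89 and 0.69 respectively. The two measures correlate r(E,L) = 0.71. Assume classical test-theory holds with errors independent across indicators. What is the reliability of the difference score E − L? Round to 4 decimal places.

Var(E−L) = 9² + 23.6² − 2·9·23.6·0.71 = 637.96 − 301.608 = 336.352.
Under uncorrelated errors the observed covariances equal the true-score covariances, so only the own-variance terms attenuate.
True-score variance = [9²·0.89 + 23.6²·0.69] − 301.608 = 456.392 − 301.608 = 154.784.
Reliability = 154.784 / 336.352 = 0.4602.

0.4602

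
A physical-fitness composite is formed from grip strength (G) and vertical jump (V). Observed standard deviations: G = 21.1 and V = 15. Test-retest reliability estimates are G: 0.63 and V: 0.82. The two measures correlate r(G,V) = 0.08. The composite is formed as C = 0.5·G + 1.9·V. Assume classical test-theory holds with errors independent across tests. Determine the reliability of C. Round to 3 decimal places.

Var(C) = 0.5²·21.1² + 1.9²·15² + 2·[0.95·21.1·15·0.08] = 923.553 + 48.108 = 971.66.
Under uncorrelated errors the observed covariances equal the true-score covariances, so only the own-variance terms attenuate.
True-score variance = [0.5²·21.1²·0.63 + 1.9²·15²·0.82] + 48.108 = 736.166 + 48.108 = 784.274.
Reliability = 784.274 / 971.66 = 0.807.

0.807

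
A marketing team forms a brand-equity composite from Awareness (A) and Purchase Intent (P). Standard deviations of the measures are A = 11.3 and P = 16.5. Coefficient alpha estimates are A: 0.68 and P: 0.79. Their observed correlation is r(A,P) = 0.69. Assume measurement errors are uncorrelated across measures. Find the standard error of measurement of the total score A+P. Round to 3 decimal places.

9.901

Var(total) = 399.94 + 257.301 = 657.241.
True-score variance = 301.907 + 257.301 = 559.208, so reliability = 0.8508.
Error variance = 657.241 − 559.208 = 98.0333; SEM = √98.0333 = 9.901.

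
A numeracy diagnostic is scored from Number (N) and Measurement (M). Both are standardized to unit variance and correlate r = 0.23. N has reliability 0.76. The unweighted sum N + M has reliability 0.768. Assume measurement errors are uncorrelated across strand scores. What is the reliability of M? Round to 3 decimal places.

0.669

Var(N+M) = 2 + 2·0.23 = 2.460.
True-score variance = ρ_N + ρ_M + 2·0.23, so 0.768 = (0.76 + ρ_M + 0.46) / 2.460.
ρ_M = 0.768·2.460 − 0.76 − 0.46 = 0.669.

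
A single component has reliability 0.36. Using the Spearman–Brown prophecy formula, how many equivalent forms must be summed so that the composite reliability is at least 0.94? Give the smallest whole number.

k ≥ ρ*(1−ρ₁)/(ρ₁(1−ρ*)) = 0.94·0.64 / (0.36·0.06) = 27.852.
Smallest integer k = 28.

28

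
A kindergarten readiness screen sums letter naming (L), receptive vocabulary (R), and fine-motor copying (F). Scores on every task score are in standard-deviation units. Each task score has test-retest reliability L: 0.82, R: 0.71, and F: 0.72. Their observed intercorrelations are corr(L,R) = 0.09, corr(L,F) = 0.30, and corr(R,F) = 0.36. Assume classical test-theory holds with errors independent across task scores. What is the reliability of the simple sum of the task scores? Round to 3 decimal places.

0.833

Var(L+R+F) = 3 + 2·[0.09 + 0.30 + 0.36] = 3 + 1.5 = 4.5.
Under uncorrelated errors the observed covariances equal the true-score covariances, so only the own-variance terms attenuate.
True-score variance = [0.82 + 0.71 + 0.72] + 1.5 = 2.25 + 1.5 = 3.75.
Reliability = 3.75 / 4.5 = 0.833.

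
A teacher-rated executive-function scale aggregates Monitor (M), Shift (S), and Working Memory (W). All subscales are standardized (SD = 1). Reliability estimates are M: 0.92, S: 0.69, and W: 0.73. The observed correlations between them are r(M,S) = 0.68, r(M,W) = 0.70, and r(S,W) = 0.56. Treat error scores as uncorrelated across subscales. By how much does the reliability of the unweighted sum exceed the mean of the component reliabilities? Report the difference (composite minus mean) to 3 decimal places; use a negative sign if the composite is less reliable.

0.124

Var(sum) = 3 + 3.88 = 6.88; true-score variance = 2.34 + 3.88 = 6.22; composite reliability = 0.9041.
Mean component reliability = 0.7800.
Difference = 0.9041 − 0.7800 = 0.124.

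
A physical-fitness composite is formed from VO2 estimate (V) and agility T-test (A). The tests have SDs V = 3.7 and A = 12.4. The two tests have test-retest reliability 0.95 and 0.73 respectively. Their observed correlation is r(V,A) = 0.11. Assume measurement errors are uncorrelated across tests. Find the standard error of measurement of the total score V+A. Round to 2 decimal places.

6.50

Var(total) = 167.45 + 10.0936 = 177.544.
True-score variance = 125.25 + 10.0936 = 135.344, so reliability = 0.7623.
Error variance = 177.544 − 135.344 = 42.1997; SEM = √42.1997 = 6.50.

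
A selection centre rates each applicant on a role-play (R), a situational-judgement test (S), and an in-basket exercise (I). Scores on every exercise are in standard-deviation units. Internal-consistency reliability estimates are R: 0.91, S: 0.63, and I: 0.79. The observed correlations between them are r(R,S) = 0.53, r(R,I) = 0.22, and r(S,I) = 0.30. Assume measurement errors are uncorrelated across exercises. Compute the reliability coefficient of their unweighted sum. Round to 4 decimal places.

Var(R+S+I) = 3 + 2·[0.53 + 0.22 + 0.30] = 3 + 2.1 = 5.1.
Because errors are independent across components, Cov(Tᵢ,Tⱼ) = Cov(Xᵢ,Xⱼ); the off-diagonal part of the true-score variance is the same as above.
True-score variance = [0.91 + 0.63 + 0.79] + 2.1 = 2.33 + 2.1 = 4.43.
Reliability = 4.43 / 5.1 = 0.8686.

0.8686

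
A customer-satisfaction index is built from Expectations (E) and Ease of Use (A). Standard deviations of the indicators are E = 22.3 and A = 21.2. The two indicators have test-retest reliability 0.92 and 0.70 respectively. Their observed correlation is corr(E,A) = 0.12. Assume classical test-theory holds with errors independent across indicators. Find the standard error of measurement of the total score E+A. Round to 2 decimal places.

13.21

Var(total) = 946.73 + 113.462 = 1060.19.
True-score variance = 772.115 + 113.462 = 885.577, so reliability = 0.8353.
Error variance = 1060.19 − 885.577 = 174.615; SEM = √174.615 = 13.21.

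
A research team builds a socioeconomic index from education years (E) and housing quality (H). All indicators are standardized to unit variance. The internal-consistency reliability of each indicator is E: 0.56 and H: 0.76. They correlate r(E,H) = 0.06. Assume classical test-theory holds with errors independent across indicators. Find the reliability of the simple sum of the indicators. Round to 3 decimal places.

Var(E+H) = 2 + 2·[0.06] = 2 + 0.12 = 2.12.
Because errors are independent across components, Cov(Tᵢ,Tⱼ) = Cov(Xᵢ,Xⱼ); the off-diagonal part of the true-score variance is the same as above.
True-score variance = [0.56 + 0.76] + 0.12 = 1.32 + 0.12 = 1.44.
Reliability = 1.44 / 2.12 = 0.679.

0.679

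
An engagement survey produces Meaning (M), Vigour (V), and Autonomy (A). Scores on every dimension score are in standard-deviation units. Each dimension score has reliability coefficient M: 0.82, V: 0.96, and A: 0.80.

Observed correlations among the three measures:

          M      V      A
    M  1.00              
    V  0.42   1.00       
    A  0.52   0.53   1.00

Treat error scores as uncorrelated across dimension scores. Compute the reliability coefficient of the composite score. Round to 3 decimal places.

Var(M+V+A) = 3 + 2·[0.42 + 0.52 + 0.53] = 3 + 2.94 = 5.94.
Because errors are independent across components, Cov(Tᵢ,Tⱼ) = Cov(Xᵢ,Xⱼ); the off-diagonal part of the true-score variance is the same as above.
True-score variance = [0.82 + 0.96 + 0.80] + 2.94 = 2.58 + 2.94 = 5.52.
Reliability = 5.52 / 5.94 = 0.929.

0.929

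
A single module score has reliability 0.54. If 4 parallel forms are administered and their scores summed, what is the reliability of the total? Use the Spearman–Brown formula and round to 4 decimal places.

0.8244

ρ_k = kρ / (1 + (k−1)ρ) = 4·0.54 / (1 + 3·0.54) = 2.160 / 2.620 = 0.8244.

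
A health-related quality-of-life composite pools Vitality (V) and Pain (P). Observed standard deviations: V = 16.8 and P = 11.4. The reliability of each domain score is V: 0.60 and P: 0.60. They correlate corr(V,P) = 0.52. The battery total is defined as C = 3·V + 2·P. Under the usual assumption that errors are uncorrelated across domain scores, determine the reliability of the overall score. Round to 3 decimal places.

0.712

Var(C) = 3²·16.8² + 2²·11.4² + 2·[6·16.8·11.4·0.52] = 3060 + 1195.08 = 4255.08.
Under uncorrelated errors the observed covariances equal the true-score covariances, so only the own-variance terms attenuate.
True-score variance = [3²·16.8²·0.60 + 2²·11.4²·0.60] + 1195.08 = 1836 + 1195.08 = 3031.08.
Reliability = 3031.08 / 4255.08 = 0.712.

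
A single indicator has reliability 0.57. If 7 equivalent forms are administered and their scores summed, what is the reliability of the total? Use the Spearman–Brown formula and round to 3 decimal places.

ρ_k = kρ / (1 + (k−1)ρ) = 7·0.57 / (1 + 6·0.57) = 3.990 / 4.420 = 0.903.

0.903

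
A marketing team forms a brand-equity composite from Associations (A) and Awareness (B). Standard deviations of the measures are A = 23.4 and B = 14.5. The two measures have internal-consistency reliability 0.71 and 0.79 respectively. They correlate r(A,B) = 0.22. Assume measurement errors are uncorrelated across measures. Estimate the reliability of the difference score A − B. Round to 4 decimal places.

0.6665

Var(A−B) = 23.4² + 14.5² − 2·23.4·14.5·0.22 = 757.81 − 149.292 = 608.518.
Because errors are independent across components, Cov(Tᵢ,Tⱼ) = Cov(Xᵢ,Xⱼ); the off-diagonal part of the true-score variance is the same as above.
True-score variance = [23.4²·0.71 + 14.5²·0.79] − 149.292 = 554.865 − 149.292 = 405.573.
Reliability = 405.573 / 608.518 = 0.6665.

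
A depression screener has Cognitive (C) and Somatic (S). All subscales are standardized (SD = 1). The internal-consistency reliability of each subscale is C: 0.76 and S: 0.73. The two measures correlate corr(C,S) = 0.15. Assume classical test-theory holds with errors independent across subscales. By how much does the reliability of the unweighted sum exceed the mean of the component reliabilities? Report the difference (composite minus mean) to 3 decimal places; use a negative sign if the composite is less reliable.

0.033

Var(sum) = 2 + 0.3 = 2.3; true-score variance = 1.49 + 0.3 = 1.79; composite reliability = 0.7783.
Mean component reliability = 0.7450.
Difference = 0.7783 − 0.7450 = 0.033.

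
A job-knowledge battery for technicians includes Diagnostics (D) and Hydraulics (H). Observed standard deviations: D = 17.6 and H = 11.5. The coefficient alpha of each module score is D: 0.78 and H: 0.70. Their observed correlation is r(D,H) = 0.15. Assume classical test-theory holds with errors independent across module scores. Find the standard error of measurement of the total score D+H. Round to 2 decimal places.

10.38

Var(total) = 442.01 + 60.72 = 502.73.
True-score variance = 334.188 + 60.72 = 394.908, so reliability = 0.7855.
Error variance = 502.73 − 394.908 = 107.822; SEM = √107.822 = 10.38.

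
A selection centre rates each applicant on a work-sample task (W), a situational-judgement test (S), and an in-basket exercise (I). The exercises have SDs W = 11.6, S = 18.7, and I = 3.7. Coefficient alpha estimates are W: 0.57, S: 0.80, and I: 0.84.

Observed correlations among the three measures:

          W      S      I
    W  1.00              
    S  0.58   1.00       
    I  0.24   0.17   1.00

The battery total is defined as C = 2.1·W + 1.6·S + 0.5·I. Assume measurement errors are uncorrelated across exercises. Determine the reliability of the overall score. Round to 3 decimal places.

Var(C) = 2.1²·11.6² + 1.6²·18.7² + 0.5²·3.7² + 2·[3.36·11.6·18.7·0.58 + 1.05·11.6·3.7·0.24 + 0.8·18.7·3.7·0.17] = 1492.04 + 885.919 = 2377.96.
Under uncorrelated errors the observed covariances equal the true-score covariances, so only the own-variance terms attenuate.
True-score variance = [2.1²·11.6²·0.57 + 1.6²·18.7²·0.80 + 0.5²·3.7²·0.84] + 885.919 = 1057.28 + 885.919 = 1943.2.
Reliability = 1943.2 / 2377.96 = 0.817.

0.817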